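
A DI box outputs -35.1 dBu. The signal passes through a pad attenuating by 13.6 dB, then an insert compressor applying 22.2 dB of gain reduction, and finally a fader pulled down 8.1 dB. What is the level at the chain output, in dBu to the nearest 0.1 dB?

Cascaded gains and losses add directly in dB.
-35.1 − 13.6 − 22.2 − 8.1 = -79.0 dBu.

-79.0 dBu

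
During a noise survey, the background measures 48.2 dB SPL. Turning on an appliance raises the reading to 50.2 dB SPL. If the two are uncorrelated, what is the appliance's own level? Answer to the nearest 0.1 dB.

45.9 dB SPL

Subtract intensities: L_src = 10·log₁₀(10^(L_total/10) − 10^(L_bg/10)).
L_src = 10·log₁₀(10^(50.2/10) − 10^(48.2/10)) = 10·log₁₀(38640) = 45.9 dB SPL.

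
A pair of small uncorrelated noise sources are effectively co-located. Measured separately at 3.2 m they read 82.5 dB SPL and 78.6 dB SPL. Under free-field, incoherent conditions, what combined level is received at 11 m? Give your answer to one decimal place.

Combined at 3.2 m: 10·log₁₀(10^(82.5/10)+10^(78.6/10)) = 83.98 dB SPL.
Then apply −20·log₁₀(11/3.2) = -10.72 dB → 73.3 dB SPL.

73.3 dB SPL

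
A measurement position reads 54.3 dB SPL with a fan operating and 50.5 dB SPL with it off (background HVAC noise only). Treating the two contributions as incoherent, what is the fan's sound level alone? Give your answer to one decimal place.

Background correction is a power subtraction:
L_src = 10·log₁₀(10^(54.3/10) − 10^(50.5/10)) = 10·log₁₀(157000) = 52.0 dB SPL.

52.0 dB SPL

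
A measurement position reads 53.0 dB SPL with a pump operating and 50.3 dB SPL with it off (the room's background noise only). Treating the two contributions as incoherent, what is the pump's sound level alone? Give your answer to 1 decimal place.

49.7 dB SPL

Remove the background by subtracting linear intensities:
L_src = 10·log₁₀(10^(53.0/10) − 10^(50.3/10)) = 10·log₁₀(92370) = 49.7 dB SPL.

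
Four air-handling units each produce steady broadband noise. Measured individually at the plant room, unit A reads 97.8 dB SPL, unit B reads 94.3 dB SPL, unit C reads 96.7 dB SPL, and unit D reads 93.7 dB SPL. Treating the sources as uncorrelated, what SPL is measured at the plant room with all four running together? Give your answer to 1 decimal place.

Add the sources as powers (linear), then convert back to dB:
L_total = 10·log₁₀(10^(97.8/10) + 10^(94.3/10) + 10^(96.7/10) + 10^(93.7/10)) = 10·log₁₀(15739000000) = 102.0 dB SPL.

102.0 dB SPL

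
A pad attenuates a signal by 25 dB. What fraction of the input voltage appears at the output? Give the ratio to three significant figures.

Voltage ratio = 10^(dB/20).
10^(-25/20) = 10^(-1.250) = 0.0562.

0.0562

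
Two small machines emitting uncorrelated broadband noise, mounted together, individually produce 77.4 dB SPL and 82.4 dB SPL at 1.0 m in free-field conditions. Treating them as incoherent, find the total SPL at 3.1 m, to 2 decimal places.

Combined at 1.0 m: 10·log₁₀(10^(77.4/10)+10^(82.4/10)) = 83.593 dB SPL.
Then apply −20·log₁₀(3.1/1.0) = -9.827 dB → 73.77 dB SPL.

73.77 dB SPL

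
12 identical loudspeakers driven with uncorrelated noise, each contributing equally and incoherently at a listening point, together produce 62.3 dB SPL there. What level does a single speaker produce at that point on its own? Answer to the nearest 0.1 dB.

12 equal incoherent sources add 10·log₁₀(12) = 10.79 dB over one source.
L_one = 62.3 − 10.79 = 51.5 dB SPL.

51.5 dB SPL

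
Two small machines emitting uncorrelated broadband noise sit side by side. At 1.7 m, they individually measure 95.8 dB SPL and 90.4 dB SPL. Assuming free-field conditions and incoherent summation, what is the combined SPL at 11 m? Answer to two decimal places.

80.68 dB SPL

Combined at 1.7 m: 10·log₁₀(10^(95.8/10)+10^(90.4/10)) = 96.901 dB SPL.
Then apply −20·log₁₀(11/1.7) = -16.219 dB → 80.68 dB SPL.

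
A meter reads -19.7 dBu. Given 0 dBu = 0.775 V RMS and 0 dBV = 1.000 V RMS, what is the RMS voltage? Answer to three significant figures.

0.0802 V

V = 0.775 V × 10^(-19.7/20).
= 0.775 × 0.1035 = 0.0802 V.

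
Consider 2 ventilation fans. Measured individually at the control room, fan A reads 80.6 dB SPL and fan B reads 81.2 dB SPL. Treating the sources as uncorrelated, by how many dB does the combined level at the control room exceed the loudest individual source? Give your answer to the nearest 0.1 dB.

2.7 dB

Incoherent sources sum as intensities:
L_total = 10·log₁₀(10^(80.6/10) + 10^(81.2/10)) = 83.92 dB SPL.
Excess over the loudest (81.2 dB): 83.92 − 81.2 = 2.7 dB.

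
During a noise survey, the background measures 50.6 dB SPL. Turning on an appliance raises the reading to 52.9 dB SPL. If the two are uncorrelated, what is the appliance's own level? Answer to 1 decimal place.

Remove the background by subtracting linear intensities:
L_src = 10·log₁₀(10^(52.9/10) − 10^(50.6/10)) = 10·log₁₀(80170) = 49.0 dB SPL.

49.0 dB SPL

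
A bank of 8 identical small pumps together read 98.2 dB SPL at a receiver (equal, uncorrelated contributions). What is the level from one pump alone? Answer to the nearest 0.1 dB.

8 equal incoherent sources add 10·log₁₀(8) = 9.03 dB over one source.
L_one = 98.2 − 9.03 = 89.2 dB SPL.

89.2 dB SPL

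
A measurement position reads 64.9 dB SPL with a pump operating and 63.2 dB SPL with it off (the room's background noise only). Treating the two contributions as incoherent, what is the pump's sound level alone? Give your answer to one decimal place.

60.0 dB SPL

Remove the background by subtracting linear intensities:
L_src = 10·log₁₀(10^(64.9/10) − 10^(63.2/10)) = 10·log₁₀(1001000) = 60.0 dB SPL.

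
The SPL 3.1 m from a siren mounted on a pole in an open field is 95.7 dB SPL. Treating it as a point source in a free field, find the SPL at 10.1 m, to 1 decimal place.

Inverse-square spreading gives ΔL = −20·log₁₀(d₂/d₁).
ΔL = −20·log₁₀(10.1/3.1) = -10.26 dB, so L₂ = 95.7 + (-10.26) = 85.4 dB SPL.

85.4 dB SPL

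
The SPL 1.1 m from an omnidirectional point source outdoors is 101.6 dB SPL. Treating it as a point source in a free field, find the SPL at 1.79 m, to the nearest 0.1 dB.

97.4 dB SPL

For a point source in a free field, ΔL = −20·log₁₀(d₂/d₁).
ΔL = −20·log₁₀(1.79/1.1) = -4.23 dB, so L₂ = 101.6 + (-4.23) = 97.4 dB SPL.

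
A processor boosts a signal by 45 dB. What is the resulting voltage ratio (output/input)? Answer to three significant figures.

178

Voltage ratio = 10^(dB/20).
10^(45/20) = 10^(2.250) = 178.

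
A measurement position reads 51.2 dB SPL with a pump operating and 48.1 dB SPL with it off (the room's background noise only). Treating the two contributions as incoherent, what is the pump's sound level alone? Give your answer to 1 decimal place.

48.3 dB SPL

Background correction is a power subtraction:
L_src = 10·log₁₀(10^(51.2/10) − 10^(48.1/10)) = 10·log₁₀(67260) = 48.3 dB SPL.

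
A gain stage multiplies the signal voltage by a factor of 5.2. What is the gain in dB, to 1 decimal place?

For a voltage ratio, dB = 20·log₁₀(V₂/V₁).
20·log₁₀(5.2) = 14.3 dB.

14.3 dB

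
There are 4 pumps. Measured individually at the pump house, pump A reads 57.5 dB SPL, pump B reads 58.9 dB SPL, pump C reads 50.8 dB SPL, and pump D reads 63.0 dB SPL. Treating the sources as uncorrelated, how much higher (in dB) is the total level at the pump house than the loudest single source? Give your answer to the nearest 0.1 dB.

Add the sources as powers (linear), then convert back to dB:
L_total = 10·log₁₀(10^(57.5/10) + 10^(58.9/10) + 10^(50.8/10) + 10^(63.0/10)) = 65.38 dB SPL.
Excess over the loudest (63.0 dB): 65.38 − 63.0 = 2.4 dB.

2.4 dB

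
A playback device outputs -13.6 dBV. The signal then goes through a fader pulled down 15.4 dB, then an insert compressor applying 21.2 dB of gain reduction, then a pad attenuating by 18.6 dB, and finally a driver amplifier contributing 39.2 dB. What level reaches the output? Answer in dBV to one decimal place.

In dB, series stages simply add:
-13.6 − 15.4 − 21.2 − 18.6 + 39.2 = -29.6 dBV.

-29.6 dBV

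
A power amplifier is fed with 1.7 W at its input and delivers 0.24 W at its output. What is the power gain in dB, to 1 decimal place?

-8.5 dB

Power ratio → dB uses the 10·log₁₀ form:
10·log₁₀(0.24/1.7) = 10·log₁₀(0.1412) = -8.5 dB.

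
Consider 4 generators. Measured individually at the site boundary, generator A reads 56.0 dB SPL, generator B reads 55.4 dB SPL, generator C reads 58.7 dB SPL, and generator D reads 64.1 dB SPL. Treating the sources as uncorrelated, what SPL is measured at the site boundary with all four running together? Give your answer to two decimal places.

66.08 dB SPL

Uncorrelated sources add in intensity (power), not in dB.
L_total = 10·log₁₀(10^(56.0/10) + 10^(55.4/10) + 10^(58.7/10) + 10^(64.1/10)) = 10·log₁₀(4057000) = 66.08 dB SPL.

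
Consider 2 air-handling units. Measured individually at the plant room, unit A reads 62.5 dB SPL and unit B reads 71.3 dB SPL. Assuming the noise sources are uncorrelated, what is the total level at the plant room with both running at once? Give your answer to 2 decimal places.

71.84 dB SPL

Incoherent sources sum as intensities:
L_total = 10·log₁₀(10^(62.5/10) + 10^(71.3/10)) = 10·log₁₀(15270000) = 71.84 dB SPL.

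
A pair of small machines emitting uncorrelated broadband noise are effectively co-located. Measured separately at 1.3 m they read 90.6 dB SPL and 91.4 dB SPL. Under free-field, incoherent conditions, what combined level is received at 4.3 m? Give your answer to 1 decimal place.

Combined at 1.3 m: 10·log₁₀(10^(90.6/10)+10^(91.4/10)) = 94.03 dB SPL.
Then apply −20·log₁₀(4.3/1.3) = -10.39 dB → 83.6 dB SPL.

83.6 dB SPL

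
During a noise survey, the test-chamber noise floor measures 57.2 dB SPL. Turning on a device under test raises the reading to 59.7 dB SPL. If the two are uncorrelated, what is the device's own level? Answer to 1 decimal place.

56.1 dB SPL

Background correction is a power subtraction:
L_src = 10·log₁₀(10^(59.7/10) − 10^(57.2/10)) = 10·log₁₀(408400) = 56.1 dB SPL.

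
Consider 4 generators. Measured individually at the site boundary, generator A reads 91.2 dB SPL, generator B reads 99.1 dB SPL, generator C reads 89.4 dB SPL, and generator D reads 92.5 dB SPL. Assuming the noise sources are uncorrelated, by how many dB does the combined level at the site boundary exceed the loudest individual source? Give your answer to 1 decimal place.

1.7 dB

Incoherent sources sum as intensities:
L_total = 10·log₁₀(10^(91.2/10) + 10^(99.1/10) + 10^(89.4/10) + 10^(92.5/10)) = 100.83 dB SPL.
Excess over the loudest (99.1 dB): 100.83 − 99.1 = 1.7 dB.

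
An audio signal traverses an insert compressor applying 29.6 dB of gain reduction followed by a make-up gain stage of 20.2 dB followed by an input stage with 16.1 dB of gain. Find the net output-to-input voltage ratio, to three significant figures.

Net gain = (−29.6) + 20.2 + 16.1 = 6.7 dB.
Voltage ratio = 10^(6.7/20) = 2.16.

2.16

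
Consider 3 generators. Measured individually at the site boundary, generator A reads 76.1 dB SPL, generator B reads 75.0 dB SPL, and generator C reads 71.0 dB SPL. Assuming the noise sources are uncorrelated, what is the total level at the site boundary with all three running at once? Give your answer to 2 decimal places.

Add the sources as powers (linear), then convert back to dB:
L_total = 10·log₁₀(10^(76.1/10) + 10^(75.0/10) + 10^(71.0/10)) = 10·log₁₀(84950000) = 79.29 dB SPL.

79.29 dB SPL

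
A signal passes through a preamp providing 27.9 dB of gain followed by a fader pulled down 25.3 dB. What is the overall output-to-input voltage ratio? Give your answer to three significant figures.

Net gain = 27.9 + (−25.3) = 2.6 dB.
Voltage ratio = 10^(2.6/20) = 1.35.

1.35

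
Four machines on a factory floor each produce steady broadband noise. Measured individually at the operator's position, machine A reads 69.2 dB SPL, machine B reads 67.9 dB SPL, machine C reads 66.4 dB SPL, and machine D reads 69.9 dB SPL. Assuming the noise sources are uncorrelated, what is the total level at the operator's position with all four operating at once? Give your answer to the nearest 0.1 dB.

74.6 dB SPL

Add the sources as powers (linear), then convert back to dB:
L_total = 10·log₁₀(10^(69.2/10) + 10^(67.9/10) + 10^(66.4/10) + 10^(69.9/10)) = 10·log₁₀(28620000) = 74.6 dB SPL.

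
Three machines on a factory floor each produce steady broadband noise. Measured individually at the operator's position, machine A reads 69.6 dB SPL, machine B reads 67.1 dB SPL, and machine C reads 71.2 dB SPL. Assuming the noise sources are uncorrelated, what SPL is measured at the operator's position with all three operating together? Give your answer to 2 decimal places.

Uncorrelated sources add in intensity (power), not in dB.
L_total = 10·log₁₀(10^(69.6/10) + 10^(67.1/10) + 10^(71.2/10)) = 10·log₁₀(27430000) = 74.38 dB SPL.

74.38 dB SPL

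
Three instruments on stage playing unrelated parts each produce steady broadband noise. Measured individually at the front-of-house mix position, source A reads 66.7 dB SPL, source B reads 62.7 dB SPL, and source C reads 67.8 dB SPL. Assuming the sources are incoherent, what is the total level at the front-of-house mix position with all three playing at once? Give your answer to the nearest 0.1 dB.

71.0 dB SPL

Uncorrelated sources add in intensity (power), not in dB.
L_total = 10·log₁₀(10^(66.7/10) + 10^(62.7/10) + 10^(67.8/10)) = 10·log₁₀(12570000) = 71.0 dB SPL.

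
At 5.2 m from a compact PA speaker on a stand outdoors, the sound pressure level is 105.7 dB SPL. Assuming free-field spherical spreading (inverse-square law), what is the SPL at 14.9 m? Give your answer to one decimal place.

96.6 dB SPL

Inverse-square spreading gives ΔL = −20·log₁₀(d₂/d₁).
ΔL = −20·log₁₀(14.9/5.2) = -9.14 dB, so L₂ = 105.7 + (-9.14) = 96.6 dB SPL.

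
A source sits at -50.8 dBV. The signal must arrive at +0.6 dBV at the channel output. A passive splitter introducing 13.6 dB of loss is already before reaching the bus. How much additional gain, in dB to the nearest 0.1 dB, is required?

The required make-up gain is the shortfall in the dB sum.
G = +0.6 − (-50.8) + 13.6 = 65.0 dB.

65.0 dB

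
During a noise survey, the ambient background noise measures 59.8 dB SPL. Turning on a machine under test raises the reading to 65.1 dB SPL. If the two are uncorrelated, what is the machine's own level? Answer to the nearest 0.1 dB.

Remove the background by subtracting linear intensities:
L_src = 10·log₁₀(10^(65.1/10) − 10^(59.8/10)) = 10·log₁₀(2281000) = 63.6 dB SPL.

63.6 dB SPL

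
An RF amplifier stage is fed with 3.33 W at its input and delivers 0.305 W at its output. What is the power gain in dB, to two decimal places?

Power ratio → dB uses the 10·log₁₀ form:
10·log₁₀(0.305/3.33) = 10·log₁₀(0.09159) = -10.38 dB.

-10.38 dB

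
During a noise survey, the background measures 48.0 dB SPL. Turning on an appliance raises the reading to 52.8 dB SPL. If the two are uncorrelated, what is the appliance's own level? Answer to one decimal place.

Subtract intensities: L_src = 10·log₁₀(10^(L_total/10) − 10^(L_bg/10)).
L_src = 10·log₁₀(10^(52.8/10) − 10^(48.0/10)) = 10·log₁₀(127500) = 51.1 dB SPL.

51.1 dB SPL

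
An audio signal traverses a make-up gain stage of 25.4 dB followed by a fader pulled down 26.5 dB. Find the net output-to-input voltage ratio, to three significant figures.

Net gain = 25.4 + (−26.5) = -1.1 dB.
Voltage ratio = 10^(-1.1/20) = 0.881.

0.881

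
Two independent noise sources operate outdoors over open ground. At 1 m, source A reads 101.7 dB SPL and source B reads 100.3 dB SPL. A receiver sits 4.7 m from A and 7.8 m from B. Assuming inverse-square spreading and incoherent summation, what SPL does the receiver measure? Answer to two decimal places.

89.27 dB SPL

At the listener: L_A = 101.7 − 20·log₁₀(4.7) = 88.258 dB; L_B = 100.3 − 20·log₁₀(7.8) = 82.458 dB.
Combined: 10·log₁₀(10^(88.258/10)+10^(82.458/10)) = 89.27 dB SPL.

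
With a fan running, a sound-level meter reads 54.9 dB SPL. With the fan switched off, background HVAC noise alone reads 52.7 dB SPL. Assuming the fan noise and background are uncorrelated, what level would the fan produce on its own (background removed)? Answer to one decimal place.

50.9 dB SPL

Subtract intensities: L_src = 10·log₁₀(10^(L_total/10) − 10^(L_bg/10)).
L_src = 10·log₁₀(10^(54.9/10) − 10^(52.7/10)) = 10·log₁₀(122800) = 50.9 dB SPL.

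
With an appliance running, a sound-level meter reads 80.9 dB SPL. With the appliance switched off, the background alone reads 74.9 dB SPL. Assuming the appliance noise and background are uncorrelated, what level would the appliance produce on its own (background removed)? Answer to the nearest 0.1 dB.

Subtract intensities: L_src = 10·log₁₀(10^(L_total/10) − 10^(L_bg/10)).
L_src = 10·log₁₀(10^(80.9/10) − 10^(74.9/10)) = 10·log₁₀(92120000) = 79.6 dB SPL.

79.6 dB SPL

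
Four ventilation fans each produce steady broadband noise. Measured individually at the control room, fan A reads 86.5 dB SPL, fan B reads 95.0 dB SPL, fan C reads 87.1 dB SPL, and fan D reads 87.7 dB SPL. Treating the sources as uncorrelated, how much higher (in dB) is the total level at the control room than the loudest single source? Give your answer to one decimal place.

1.7 dB

Uncorrelated sources add in intensity (power), not in dB.
L_total = 10·log₁₀(10^(86.5/10) + 10^(95.0/10) + 10^(87.1/10) + 10^(87.7/10)) = 96.73 dB SPL.
Excess over the loudest (95.0 dB): 96.73 − 95.0 = 1.7 dB.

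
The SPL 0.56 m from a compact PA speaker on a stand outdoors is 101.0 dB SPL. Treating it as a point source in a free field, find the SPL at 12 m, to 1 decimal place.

Free-field point source: level drops by 20·log₁₀ of the distance ratio.
ΔL = −20·log₁₀(12/0.56) = -26.62 dB, so L₂ = 101.0 + (-26.62) = 74.4 dB SPL.

74.4 dB SPL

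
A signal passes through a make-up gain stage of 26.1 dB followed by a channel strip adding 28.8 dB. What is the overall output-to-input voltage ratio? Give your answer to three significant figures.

Net gain = 26.1 + 28.8 = 54.9 dB.
Voltage ratio = 10^(54.9/20) = 556.

556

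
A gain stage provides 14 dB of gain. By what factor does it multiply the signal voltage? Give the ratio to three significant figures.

Voltage ratio = 10^(dB/20).
10^(14/20) = 10^(0.7000) = 5.01.

5.01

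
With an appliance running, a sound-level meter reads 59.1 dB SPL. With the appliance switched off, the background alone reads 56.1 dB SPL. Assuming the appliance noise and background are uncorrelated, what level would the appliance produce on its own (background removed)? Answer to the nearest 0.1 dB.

56.1 dB SPL

Background correction is a power subtraction:
L_src = 10·log₁₀(10^(59.1/10) − 10^(56.1/10)) = 10·log₁₀(405500) = 56.1 dB SPL.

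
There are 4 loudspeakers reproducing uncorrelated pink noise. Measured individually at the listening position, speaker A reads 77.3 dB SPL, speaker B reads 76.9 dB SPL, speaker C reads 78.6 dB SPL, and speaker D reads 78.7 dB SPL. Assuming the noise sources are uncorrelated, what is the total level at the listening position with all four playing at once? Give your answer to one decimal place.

Incoherent sources sum as intensities:
L_total = 10·log₁₀(10^(77.3/10) + 10^(76.9/10) + 10^(78.6/10) + 10^(78.7/10)) = 10·log₁₀(249300000) = 84.0 dB SPL.

84.0 dB SPL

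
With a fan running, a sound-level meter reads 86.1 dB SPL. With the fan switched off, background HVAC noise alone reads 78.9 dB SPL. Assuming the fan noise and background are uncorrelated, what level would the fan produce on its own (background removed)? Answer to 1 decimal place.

85.2 dB SPL

Background correction is a power subtraction:
L_src = 10·log₁₀(10^(86.1/10) − 10^(78.9/10)) = 10·log₁₀(329800000) = 85.2 dB SPL.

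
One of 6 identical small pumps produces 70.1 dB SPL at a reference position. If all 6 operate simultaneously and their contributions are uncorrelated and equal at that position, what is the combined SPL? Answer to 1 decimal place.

6 equal incoherent sources raise the level by 10·log₁₀(6) = 7.78 dB.
L_total = 70.1 + 7.78 = 77.9 dB SPL.

77.9 dB SPL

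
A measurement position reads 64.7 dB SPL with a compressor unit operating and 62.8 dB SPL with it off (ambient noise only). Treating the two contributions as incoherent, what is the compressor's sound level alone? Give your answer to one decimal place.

60.2 dB SPL

Subtract intensities: L_src = 10·log₁₀(10^(L_total/10) − 10^(L_bg/10)).
L_src = 10·log₁₀(10^(64.7/10) − 10^(62.8/10)) = 10·log₁₀(1046000) = 60.2 dB SPL.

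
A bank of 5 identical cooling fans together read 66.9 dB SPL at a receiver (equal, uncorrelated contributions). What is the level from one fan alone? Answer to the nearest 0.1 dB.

59.9 dB SPL

5 equal incoherent sources add 10·log₁₀(5) = 6.99 dB over one source.
L_one = 66.9 − 6.99 = 59.9 dB SPL.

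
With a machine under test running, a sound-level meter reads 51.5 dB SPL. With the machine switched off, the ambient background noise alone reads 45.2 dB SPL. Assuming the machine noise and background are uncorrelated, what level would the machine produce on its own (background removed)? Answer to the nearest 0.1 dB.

50.3 dB SPL

Background correction is a power subtraction:
L_src = 10·log₁₀(10^(51.5/10) − 10^(45.2/10)) = 10·log₁₀(108100) = 50.3 dB SPL.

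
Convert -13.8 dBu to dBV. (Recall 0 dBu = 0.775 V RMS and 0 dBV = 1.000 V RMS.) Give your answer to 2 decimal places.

The offset between the scales is 20·log₁₀(0.775/1.000) = −2.214 dB.
So dBV = -13.8 − 2.214 = -16.01 dBV.

-16.01 dBV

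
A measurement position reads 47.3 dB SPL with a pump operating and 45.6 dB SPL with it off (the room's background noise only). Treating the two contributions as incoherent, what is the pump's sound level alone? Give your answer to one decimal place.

Remove the background by subtracting linear intensities:
L_src = 10·log₁₀(10^(47.3/10) − 10^(45.6/10)) = 10·log₁₀(17400) = 42.4 dB SPL.

42.4 dB SPL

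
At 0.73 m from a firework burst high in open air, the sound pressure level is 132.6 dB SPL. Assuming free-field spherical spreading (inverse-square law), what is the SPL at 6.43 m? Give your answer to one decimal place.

113.7 dB SPL

For a point source in a free field, ΔL = −20·log₁₀(d₂/d₁).
ΔL = −20·log₁₀(6.43/0.73) = -18.90 dB, so L₂ = 132.6 + (-18.90) = 113.7 dB SPL.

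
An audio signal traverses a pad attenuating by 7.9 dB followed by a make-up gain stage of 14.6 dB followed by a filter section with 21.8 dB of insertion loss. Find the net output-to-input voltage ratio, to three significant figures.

0.176

Net gain = (−7.9) + 14.6 + (−21.8) = -15.1 dB.
Voltage ratio = 10^(-15.1/20) = 0.176.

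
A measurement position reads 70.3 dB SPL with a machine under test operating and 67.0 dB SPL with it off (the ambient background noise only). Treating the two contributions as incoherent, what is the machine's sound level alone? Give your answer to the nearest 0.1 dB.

Remove the background by subtracting linear intensities:
L_src = 10·log₁₀(10^(70.3/10) − 10^(67.0/10)) = 10·log₁₀(5703000) = 67.6 dB SPL.

67.6 dB SPL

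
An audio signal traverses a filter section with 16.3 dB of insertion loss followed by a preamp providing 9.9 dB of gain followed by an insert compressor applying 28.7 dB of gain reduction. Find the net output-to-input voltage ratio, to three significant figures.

Net gain = (−16.3) + 9.9 + (−28.7) = -35.1 dB.
Voltage ratio = 10^(-35.1/20) = 0.0176.

0.0176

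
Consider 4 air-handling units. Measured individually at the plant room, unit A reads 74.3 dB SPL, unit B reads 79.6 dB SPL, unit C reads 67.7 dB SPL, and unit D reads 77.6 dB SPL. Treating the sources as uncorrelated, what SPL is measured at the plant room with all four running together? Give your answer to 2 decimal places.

Uncorrelated sources add in intensity (power), not in dB.
L_total = 10·log₁₀(10^(74.3/10) + 10^(79.6/10) + 10^(67.7/10) + 10^(77.6/10)) = 10·log₁₀(181500000) = 82.59 dB SPL.

82.59 dB SPL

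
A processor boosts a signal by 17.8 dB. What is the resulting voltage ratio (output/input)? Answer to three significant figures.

Voltage ratio = 10^(dB/20).
10^(17.8/20) = 10^(0.8900) = 7.76.

7.76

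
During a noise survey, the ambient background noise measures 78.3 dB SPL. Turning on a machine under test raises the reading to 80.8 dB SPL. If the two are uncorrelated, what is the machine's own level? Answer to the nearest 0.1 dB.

Remove the background by subtracting linear intensities:
L_src = 10·log₁₀(10^(80.8/10) − 10^(78.3/10)) = 10·log₁₀(52620000) = 77.2 dB SPL.

77.2 dB SPL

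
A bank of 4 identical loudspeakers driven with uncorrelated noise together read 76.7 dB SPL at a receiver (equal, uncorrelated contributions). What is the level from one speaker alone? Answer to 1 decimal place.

70.7 dB SPL

4 equal incoherent sources add 10·log₁₀(4) = 6.02 dB over one source.
L_one = 76.7 − 6.02 = 70.7 dB SPL.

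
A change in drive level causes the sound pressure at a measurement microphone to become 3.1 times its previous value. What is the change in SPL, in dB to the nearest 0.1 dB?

SPL change from a pressure ratio uses the 20·log₁₀ form:
20·log₁₀(3.1) = 9.8 dB.

9.8 dB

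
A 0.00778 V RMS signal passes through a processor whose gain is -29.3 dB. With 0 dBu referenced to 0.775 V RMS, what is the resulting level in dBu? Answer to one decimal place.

-69.3 dBu

Input level: 20·log₁₀(0.00778/0.775) = -39.97 dBu.
Output: -39.97 − 29.3 = -69.3 dBu.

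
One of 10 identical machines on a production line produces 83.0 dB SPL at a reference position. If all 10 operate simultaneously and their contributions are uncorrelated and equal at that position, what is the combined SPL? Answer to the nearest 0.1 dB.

93.0 dB SPL

10 equal incoherent sources raise the level by 10·log₁₀(10) = 10.00 dB.
L_total = 83.0 + 10.00 = 93.0 dB SPL.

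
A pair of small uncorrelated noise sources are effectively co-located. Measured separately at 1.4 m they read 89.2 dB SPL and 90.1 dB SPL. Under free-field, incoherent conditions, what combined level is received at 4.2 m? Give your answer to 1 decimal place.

Combined at 1.4 m: 10·log₁₀(10^(89.2/10)+10^(90.1/10)) = 92.68 dB SPL.
Then apply −20·log₁₀(4.2/1.4) = -9.54 dB → 83.1 dB SPL.

83.1 dB SPL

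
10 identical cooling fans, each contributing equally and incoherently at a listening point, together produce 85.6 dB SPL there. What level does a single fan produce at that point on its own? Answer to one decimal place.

75.6 dB SPL

10 equal incoherent sources add 10·log₁₀(10) = 10.00 dB over one source.
L_one = 85.6 − 10.00 = 75.6 dB SPL.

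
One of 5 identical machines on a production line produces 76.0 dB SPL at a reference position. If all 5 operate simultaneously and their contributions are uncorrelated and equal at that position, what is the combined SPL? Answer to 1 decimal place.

5 equal incoherent sources raise the level by 10·log₁₀(5) = 6.99 dB.
L_total = 76.0 + 6.99 = 83.0 dB SPL.

83.0 dB SPL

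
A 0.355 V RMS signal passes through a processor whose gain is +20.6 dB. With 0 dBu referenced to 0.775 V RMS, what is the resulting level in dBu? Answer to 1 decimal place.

+13.8 dBu

Input level: 20·log₁₀(0.355/0.775) = -6.78 dBu.
Output: -6.78 + 20.6 = +13.8 dBu.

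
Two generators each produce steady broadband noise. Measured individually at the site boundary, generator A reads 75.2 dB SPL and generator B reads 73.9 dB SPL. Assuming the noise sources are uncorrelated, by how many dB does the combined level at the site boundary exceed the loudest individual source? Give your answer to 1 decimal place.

2.4 dB

Add the sources as powers (linear), then convert back to dB:
L_total = 10·log₁₀(10^(75.2/10) + 10^(73.9/10)) = 77.61 dB SPL.
Excess over the loudest (75.2 dB): 77.61 − 75.2 = 2.4 dB.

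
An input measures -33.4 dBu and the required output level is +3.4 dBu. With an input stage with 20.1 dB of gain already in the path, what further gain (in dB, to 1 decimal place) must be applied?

The required make-up gain is the shortfall in the dB sum.
G = +3.4 − (-33.4) − 20.1 = 16.7 dB.

16.7 dB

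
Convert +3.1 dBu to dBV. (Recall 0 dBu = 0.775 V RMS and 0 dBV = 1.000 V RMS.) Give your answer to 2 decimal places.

+0.89 dBV

The offset between the scales is 20·log₁₀(0.775/1.000) = −2.214 dB.
So dBV = +3.1 − 2.214 = +0.89 dBV.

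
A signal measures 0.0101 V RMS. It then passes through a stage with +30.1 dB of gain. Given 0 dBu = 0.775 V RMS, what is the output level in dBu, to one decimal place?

-7.6 dBu

Input level: 20·log₁₀(0.0101/0.775) = -37.70 dBu.
Output: -37.70 + 30.1 = -7.6 dBu.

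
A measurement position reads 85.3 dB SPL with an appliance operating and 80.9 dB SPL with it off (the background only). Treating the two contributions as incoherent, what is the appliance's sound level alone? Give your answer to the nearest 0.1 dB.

83.3 dB SPL

Background correction is a power subtraction:
L_src = 10·log₁₀(10^(85.3/10) − 10^(80.9/10)) = 10·log₁₀(215800000) = 83.3 dB SPL.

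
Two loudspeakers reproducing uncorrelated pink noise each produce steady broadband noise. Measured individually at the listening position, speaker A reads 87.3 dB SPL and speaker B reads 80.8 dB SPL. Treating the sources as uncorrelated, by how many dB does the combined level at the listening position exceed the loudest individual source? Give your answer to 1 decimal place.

Uncorrelated sources add in intensity (power), not in dB.
L_total = 10·log₁₀(10^(87.3/10) + 10^(80.8/10)) = 88.18 dB SPL.
Excess over the loudest (87.3 dB): 88.18 − 87.3 = 0.9 dB.

0.9 dB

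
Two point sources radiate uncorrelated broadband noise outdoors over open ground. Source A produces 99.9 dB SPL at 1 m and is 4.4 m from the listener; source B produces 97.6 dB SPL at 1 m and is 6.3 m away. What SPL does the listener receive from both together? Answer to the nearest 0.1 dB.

At the listener: L_A = 99.9 − 20·log₁₀(4.4) = 87.03 dB; L_B = 97.6 − 20·log₁₀(6.3) = 81.61 dB.
Combined: 10·log₁₀(10^(87.03/10)+10^(81.61/10)) = 88.1 dB SPL.

88.1 dB SPL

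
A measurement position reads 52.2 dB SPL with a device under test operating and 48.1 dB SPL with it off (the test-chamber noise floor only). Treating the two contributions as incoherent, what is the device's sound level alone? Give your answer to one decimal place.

50.1 dB SPL

Remove the background by subtracting linear intensities:
L_src = 10·log₁₀(10^(52.2/10) − 10^(48.1/10)) = 10·log₁₀(101400) = 50.1 dB SPL.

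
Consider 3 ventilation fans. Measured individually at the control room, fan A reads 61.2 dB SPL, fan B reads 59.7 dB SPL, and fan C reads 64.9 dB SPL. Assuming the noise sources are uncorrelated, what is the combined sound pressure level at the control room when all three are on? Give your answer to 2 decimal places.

Incoherent sources sum as intensities:
L_total = 10·log₁₀(10^(61.2/10) + 10^(59.7/10) + 10^(64.9/10)) = 10·log₁₀(5342000) = 67.28 dB SPL.

67.28 dB SPL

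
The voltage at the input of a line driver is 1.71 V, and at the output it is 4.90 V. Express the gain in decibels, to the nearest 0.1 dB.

9.1 dB

Voltage ratio → dB uses the 20·log₁₀ form:
20·log₁₀(4.90/1.71) = 20·log₁₀(2.865) = 9.1 dB.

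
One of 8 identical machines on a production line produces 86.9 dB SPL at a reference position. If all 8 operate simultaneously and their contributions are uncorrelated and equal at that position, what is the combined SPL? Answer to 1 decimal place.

95.9 dB SPL

8 equal incoherent sources raise the level by 10·log₁₀(8) = 9.03 dB.
L_total = 86.9 + 9.03 = 95.9 dB SPL.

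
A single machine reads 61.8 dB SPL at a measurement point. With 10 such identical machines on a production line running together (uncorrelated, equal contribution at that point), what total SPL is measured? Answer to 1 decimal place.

71.8 dB SPL

10 equal incoherent sources raise the level by 10·log₁₀(10) = 10.00 dB.
L_total = 61.8 + 10.00 = 71.8 dB SPL.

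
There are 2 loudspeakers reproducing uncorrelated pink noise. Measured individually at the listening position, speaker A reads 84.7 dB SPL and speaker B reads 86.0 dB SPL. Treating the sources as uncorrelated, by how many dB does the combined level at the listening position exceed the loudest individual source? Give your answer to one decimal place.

2.4 dB

Uncorrelated sources add in intensity (power), not in dB.
L_total = 10·log₁₀(10^(84.7/10) + 10^(86.0/10)) = 88.41 dB SPL.
Excess over the loudest (86.0 dB): 88.41 − 86.0 = 2.4 dB.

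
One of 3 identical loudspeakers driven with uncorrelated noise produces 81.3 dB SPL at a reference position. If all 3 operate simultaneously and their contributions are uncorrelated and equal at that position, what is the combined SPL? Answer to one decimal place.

86.1 dB SPL

3 equal incoherent sources raise the level by 10·log₁₀(3) = 4.77 dB.
L_total = 81.3 + 4.77 = 86.1 dB SPL.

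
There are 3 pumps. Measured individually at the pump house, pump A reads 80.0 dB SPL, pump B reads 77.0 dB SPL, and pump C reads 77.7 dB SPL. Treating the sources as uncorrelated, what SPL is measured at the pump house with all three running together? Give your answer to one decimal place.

83.2 dB SPL

Uncorrelated sources add in intensity (power), not in dB.
L_total = 10·log₁₀(10^(80.0/10) + 10^(77.0/10) + 10^(77.7/10)) = 10·log₁₀(209000000) = 83.2 dB SPL.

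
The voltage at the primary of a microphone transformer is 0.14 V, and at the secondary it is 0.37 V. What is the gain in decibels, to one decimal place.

Voltage is an amplitude quantity, so gain = 20·log₁₀(V_out/V_in).
20·log₁₀(0.37/0.14) = 20·log₁₀(2.643) = 8.4 dB.

8.4 dB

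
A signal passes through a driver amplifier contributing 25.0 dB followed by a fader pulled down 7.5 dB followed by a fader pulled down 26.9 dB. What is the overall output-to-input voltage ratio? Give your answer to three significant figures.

0.339

Net gain = 25.0 + (−7.5) + (−26.9) = -9.4 dB.
Voltage ratio = 10^(-9.4/20) = 0.339.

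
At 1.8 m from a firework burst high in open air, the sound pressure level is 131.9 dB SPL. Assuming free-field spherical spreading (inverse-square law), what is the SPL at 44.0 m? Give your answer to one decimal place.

104.1 dB SPL

For a point source in a free field, ΔL = −20·log₁₀(d₂/d₁).
ΔL = −20·log₁₀(44.0/1.8) = -27.76 dB, so L₂ = 131.9 + (-27.76) = 104.1 dB SPL.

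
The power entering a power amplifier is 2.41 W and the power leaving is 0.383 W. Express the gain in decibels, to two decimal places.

-7.99 dB

For a power ratio, dB = 10·log₁₀(P₂/P₁).
10·log₁₀(0.383/2.41) = 10·log₁₀(0.1589) = -7.99 dB.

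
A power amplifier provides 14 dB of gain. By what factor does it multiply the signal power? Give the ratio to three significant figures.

Power ratio = 10^(dB/10).
10^(14/10) = 10^(1.400) = 25.1.

25.1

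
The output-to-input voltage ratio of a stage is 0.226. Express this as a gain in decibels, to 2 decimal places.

For a voltage ratio, dB = 20·log₁₀(V₂/V₁).
20·log₁₀(0.226) = -12.92 dB.

-12.92 dB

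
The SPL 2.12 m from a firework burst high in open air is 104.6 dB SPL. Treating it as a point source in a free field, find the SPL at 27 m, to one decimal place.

82.5 dB SPL

Inverse-square spreading gives ΔL = −20·log₁₀(d₂/d₁).
ΔL = −20·log₁₀(27/2.12) = -22.10 dB, so L₂ = 104.6 + (-22.10) = 82.5 dB SPL.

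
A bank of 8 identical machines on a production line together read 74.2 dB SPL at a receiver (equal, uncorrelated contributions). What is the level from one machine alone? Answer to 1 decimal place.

8 equal incoherent sources add 10·log₁₀(8) = 9.03 dB over one source.
L_one = 74.2 − 9.03 = 65.2 dB SPL.

65.2 dB SPL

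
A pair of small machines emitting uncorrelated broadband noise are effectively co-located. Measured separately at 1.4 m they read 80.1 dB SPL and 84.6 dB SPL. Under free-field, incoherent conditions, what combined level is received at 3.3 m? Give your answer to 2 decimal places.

78.47 dB SPL

Combined at 1.4 m: 10·log₁₀(10^(80.1/10)+10^(84.6/10)) = 85.919 dB SPL.
Then apply −20·log₁₀(3.3/1.4) = -7.448 dB → 78.47 dB SPL.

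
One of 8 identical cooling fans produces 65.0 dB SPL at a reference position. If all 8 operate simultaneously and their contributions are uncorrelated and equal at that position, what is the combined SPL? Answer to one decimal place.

8 equal incoherent sources raise the level by 10·log₁₀(8) = 9.03 dB.
L_total = 65.0 + 9.03 = 74.0 dB SPL.

74.0 dB SPL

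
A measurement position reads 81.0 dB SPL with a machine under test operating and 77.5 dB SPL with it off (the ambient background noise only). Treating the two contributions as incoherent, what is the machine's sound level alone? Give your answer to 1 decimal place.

78.4 dB SPL

Remove the background by subtracting linear intensities:
L_src = 10·log₁₀(10^(81.0/10) − 10^(77.5/10)) = 10·log₁₀(69660000) = 78.4 dB SPL.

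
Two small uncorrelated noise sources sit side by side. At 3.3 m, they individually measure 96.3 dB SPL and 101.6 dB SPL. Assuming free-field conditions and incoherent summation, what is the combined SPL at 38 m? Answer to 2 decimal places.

Combined at 3.3 m: 10·log₁₀(10^(96.3/10)+10^(101.6/10)) = 102.723 dB SPL.
Then apply −20·log₁₀(38/3.3) = -21.225 dB → 81.50 dB SPL.

81.50 dB SPL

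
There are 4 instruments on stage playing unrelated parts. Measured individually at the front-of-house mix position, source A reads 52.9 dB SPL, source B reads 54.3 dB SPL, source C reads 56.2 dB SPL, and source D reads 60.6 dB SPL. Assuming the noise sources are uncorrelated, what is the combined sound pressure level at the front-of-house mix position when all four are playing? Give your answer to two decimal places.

Add the sources as powers (linear), then convert back to dB:
L_total = 10·log₁₀(10^(52.9/10) + 10^(54.3/10) + 10^(56.2/10) + 10^(60.6/10)) = 10·log₁₀(2029000) = 63.07 dB SPL.

63.07 dB SPL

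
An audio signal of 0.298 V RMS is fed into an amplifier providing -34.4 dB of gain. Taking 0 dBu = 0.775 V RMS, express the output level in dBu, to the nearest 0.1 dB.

Input level: 20·log₁₀(0.298/0.775) = -8.30 dBu.
Output: -8.30 − 34.4 = -42.7 dBu.

-42.7 dBu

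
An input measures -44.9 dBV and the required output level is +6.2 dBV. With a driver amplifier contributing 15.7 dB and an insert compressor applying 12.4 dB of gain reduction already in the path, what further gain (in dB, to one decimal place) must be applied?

The required make-up gain is the shortfall in the dB sum.
G = +6.2 − (-44.9) − 15.7 + 12.4 = 47.8 dB.

47.8 dB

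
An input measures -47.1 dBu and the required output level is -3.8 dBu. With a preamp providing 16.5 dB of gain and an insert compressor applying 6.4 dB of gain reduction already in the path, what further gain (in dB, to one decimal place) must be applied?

The required make-up gain is the shortfall in the dB sum.
G = -3.8 − (-47.1) − 16.5 + 6.4 = 33.2 dB.

33.2 dB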